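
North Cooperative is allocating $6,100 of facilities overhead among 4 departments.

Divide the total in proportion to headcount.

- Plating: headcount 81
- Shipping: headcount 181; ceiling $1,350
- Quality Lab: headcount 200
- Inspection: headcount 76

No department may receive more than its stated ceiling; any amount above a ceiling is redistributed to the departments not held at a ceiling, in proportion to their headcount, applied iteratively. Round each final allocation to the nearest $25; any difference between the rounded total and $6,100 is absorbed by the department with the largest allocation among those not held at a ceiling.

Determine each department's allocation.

Plating: $1,075; Shipping: $1,350; Quality Lab: $2,675; Inspection: $1,000

Total headcount = 538.
Unconstrained shares: Plating 918.40; Shipping 2,052.23; Quality Lab 2,267.66; Inspection 861.71.
Held at cap: Shipping ($1,350); residual $4,750 reallocated over remaining headcount 357.
Redistributed shares: Plating 1,077.73 → $1,075; Quality Lab 2,661.06 → $2,650; Inspection 1,011.20 → $1,000.
Rounding difference +$25 applied to Quality Lab → $2,675.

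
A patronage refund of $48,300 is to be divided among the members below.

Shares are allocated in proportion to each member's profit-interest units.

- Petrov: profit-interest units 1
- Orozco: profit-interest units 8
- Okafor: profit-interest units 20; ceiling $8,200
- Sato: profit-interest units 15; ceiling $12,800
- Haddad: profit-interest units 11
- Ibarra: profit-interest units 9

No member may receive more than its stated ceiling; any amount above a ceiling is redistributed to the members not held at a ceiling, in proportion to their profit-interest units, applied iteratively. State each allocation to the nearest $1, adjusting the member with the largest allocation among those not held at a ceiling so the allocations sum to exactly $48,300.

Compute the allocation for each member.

Petrov: $941; Orozco: $7,531; Okafor: $8,200; Sato: $12,800; Haddad: $10,356; Ibarra: $8,472

Profit-interest units total: 64.
Proportional shares (ignoring caps): Petrov 754.69; Orozco 6,037.50; Okafor 15,093.75; Sato 11,320.31; Haddad 8,301.56; Ibarra 6,792.19.
Cap binds for Okafor ($8,200); residual $40,100 reallocated over remaining profit-interest units 44.
Cap binds for Sato ($12,800); residual $27,300 reallocated over remaining profit-interest units 29.
Remaining shares: Petrov 941.38 → $941; Orozco 7,531.03 → $7,531; Haddad 10,355.17 → $10,355; Ibarra 8,472.41 → $8,472.
Rounding difference +$1 applied to Haddad → $10,356.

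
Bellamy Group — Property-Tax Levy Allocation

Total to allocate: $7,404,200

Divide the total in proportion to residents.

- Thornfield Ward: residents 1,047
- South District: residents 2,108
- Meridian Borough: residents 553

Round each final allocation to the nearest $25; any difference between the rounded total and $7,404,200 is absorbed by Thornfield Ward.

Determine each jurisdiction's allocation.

Combined residents = 3,708.
Raw shares: Thornfield Ward 1,047/3,708 × $7,404,200 = 2,090,668.12; South District 2,108/3,708 × $7,404,200 = 4,209,291.69; Meridian Borough 553/3,708 × $7,404,200 = 1,104,240.18.
After rounding ($25): Thornfield Ward $2,090,675; South District $4,209,300; Meridian Borough $1,104,250. Sum = $7,404,225.
Difference $7,404,200 − $7,404,225 = −$25 applied to Thornfield Ward: Thornfield Ward becomes $2,090,650.

Thornfield Ward: $2,090,650 · South District: $4,209,300 · Meridian Borough: $1,104,250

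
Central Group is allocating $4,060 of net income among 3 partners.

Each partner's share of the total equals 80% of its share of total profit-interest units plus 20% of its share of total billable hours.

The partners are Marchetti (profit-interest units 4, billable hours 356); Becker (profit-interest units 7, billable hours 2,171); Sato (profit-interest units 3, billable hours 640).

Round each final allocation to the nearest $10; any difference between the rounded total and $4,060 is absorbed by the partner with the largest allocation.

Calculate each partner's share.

Totals — profit-interest units 14, billable hours 3,167.
Blended shares (80% profit-interest units + 20% billable hours): Marchetti 0.2511; Becker 0.5371; Sato 0.2118.
Pro-rata amounts: Marchetti 1,019.28; Becker 2,180.63; Sato 860.09.
After rounding ($10): Marchetti $1,020; Becker $2,180; Sato $860. Sum = $4,060.
Rounded total matches; no reconciliation needed.

Marchetti: $1,020; Becker: $2,180; Sato: $860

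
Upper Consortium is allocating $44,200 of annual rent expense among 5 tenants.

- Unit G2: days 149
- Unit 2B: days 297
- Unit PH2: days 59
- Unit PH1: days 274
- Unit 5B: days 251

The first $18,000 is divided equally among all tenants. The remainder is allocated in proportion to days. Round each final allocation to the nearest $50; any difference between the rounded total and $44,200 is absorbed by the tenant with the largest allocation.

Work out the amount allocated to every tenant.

Unit G2: $7,400 · Unit 2B: $11,150 · Unit PH2: $5,100 · Unit PH1: $10,550 · Unit 5B: $10,000

First tranche $18,000 split equally: $3,600 each.
Remainder $26,200 by days (total 1,030): Unit G2 3,790.10 → $3,800; Unit 2B 7,554.76 → $7,550; Unit PH2 1,500.78 → $1,500; Unit PH1 6,969.71 → $6,950; Unit 5B 6,384.66 → $6,400.
Totals: Unit G2 $3,600 + $3,800 = $7,400; Unit 2B $3,600 + $7,550 = $11,150; Unit PH2 $3,600 + $1,500 = $5,100; Unit PH1 $3,600 + $6,950 = $10,550; Unit 5B $3,600 + $6,400 = $10,000.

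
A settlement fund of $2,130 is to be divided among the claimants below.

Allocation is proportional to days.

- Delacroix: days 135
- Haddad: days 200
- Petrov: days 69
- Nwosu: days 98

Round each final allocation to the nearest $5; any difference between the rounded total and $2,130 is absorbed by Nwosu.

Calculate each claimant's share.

Delacroix: $575; Haddad: $850; Petrov: $295; Nwosu: $410

Days total: 502.
Pro-rata amounts: Delacroix 135/502 × $2,130 = 572.81; Haddad 200/502 × $2,130 = 848.61; Petrov 69/502 × $2,130 = 292.77; Nwosu 98/502 × $2,130 = 415.82.
Rounded to nearest $5: Delacroix $575; Haddad $850; Petrov $295; Nwosu $415. Sum = $2,135.
Difference $2,130 − $2,135 = −$5 applied to Nwosu: Nwosu becomes $410.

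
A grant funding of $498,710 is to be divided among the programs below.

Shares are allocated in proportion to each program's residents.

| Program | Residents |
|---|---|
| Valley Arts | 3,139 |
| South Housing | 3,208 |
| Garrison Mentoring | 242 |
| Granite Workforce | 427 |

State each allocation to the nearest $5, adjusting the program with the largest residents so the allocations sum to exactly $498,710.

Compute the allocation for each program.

Valley Arts: $223,125 | South Housing: $228,035 | Garrison Mentoring: $17,200 | Granite Workforce: $30,350

Total residents = 3,139 + 3,208 + 242 + 427 = 7,016.
Unrounded shares: Valley Arts 223,125.81; South Housing 228,030.46; Garrison Mentoring 17,201.80; Granite Workforce 30,351.93.
At nearest $5: Valley Arts $223,125; South Housing $228,030; Garrison Mentoring $17,200; Granite Workforce $30,350. Sum = $498,705.
Difference $498,710 − $498,705 = +$5 applied to largest residents (South Housing): South Housing becomes $228,035.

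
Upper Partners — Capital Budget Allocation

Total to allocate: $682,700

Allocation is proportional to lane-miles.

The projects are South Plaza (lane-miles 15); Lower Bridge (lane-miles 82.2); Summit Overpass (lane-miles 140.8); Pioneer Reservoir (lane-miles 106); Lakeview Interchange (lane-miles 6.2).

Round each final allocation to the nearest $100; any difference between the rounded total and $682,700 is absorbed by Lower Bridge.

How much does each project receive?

Sum of lane-miles: 350.2.
Proportional shares: South Plaza 15/350.2 × $682,700 = 29,241.86; Lower Bridge 82.2/350.2 × $682,700 = 160,245.40; Summit Overpass 140.8/350.2 × $682,700 = 274,483.61; Pioneer Reservoir 106/350.2 × $682,700 = 206,642.49; Lakeview Interchange 6.2/350.2 × $682,700 = 12,086.64.
At nearest $100: South Plaza $29,200; Lower Bridge $160,200; Summit Overpass $274,500; Pioneer Reservoir $206,600; Lakeview Interchange $12,100. Sum = $682,600.
Difference $682,700 − $682,600 = +$100 applied to Lower Bridge: Lower Bridge becomes $160,300.

South Plaza: $29,200 | Lower Bridge: $160,300 | Summit Overpass: $274,500 | Pioneer Reservoir: $206,600 | Lakeview Interchange: $12,100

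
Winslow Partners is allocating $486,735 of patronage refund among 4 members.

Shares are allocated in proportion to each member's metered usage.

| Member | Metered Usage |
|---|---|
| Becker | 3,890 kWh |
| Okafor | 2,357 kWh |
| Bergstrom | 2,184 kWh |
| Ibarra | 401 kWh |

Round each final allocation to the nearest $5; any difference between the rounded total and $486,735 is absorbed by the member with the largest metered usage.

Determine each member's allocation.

Sum of metered usage: 3,890 + 2,357 + 2,184 + 401 = 8,832.
Pro-rata amounts: Becker 214,379.43; Okafor 129,895.20; Bergstrom 120,361.10; Ibarra 22,099.27.
At nearest $5: Becker $214,380; Okafor $129,895; Bergstrom $120,360; Ibarra $22,100. Sum = $486,735.
Rounded total matches; no reconciliation needed.

Becker: $214,380 · Okafor: $129,895 · Bergstrom: $120,360 · Ibarra: $22,100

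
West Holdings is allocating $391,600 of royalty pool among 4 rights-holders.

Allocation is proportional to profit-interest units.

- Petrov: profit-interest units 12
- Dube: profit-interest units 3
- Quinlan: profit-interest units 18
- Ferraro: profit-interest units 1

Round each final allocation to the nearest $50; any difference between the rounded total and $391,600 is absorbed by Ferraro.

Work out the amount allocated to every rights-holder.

Petrov: $138,200 | Dube: $34,550 | Quinlan: $207,300 | Ferraro: $11,550

Combined profit-interest units = 34.
Raw shares: Petrov 12/34 × $391,600 = 138,211.76; Dube 3/34 × $391,600 = 34,552.94; Quinlan 18/34 × $391,600 = 207,317.65; Ferraro 1/34 × $391,600 = 11,517.65.
After rounding ($50): Petrov $138,200; Dube $34,550; Quinlan $207,300; Ferraro $11,500. Sum = $391,550.
Difference $391,600 − $391,550 = +$50 applied to Ferraro: Ferraro becomes $11,550.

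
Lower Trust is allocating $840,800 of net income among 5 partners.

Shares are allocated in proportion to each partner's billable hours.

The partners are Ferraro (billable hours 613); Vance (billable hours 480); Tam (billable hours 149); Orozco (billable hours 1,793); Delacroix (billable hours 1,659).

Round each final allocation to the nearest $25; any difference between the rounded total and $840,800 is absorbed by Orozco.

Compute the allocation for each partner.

Sum of billable hours: 4,694.
Unrounded shares: Ferraro 613/4,694 × $840,800 = 109,801.96; Vance 480/4,694 × $840,800 = 85,978.70; Tam 149/4,694 × $840,800 = 26,689.22; Orozco 1,793/4,694 × $840,800 = 321,166.25; Delacroix 1,659/4,694 × $840,800 = 297,163.87.
Rounded to nearest $25: Ferraro $109,800; Vance $85,975; Tam $26,700; Orozco $321,175; Delacroix $297,175. Sum = $840,825.
Difference $840,800 − $840,825 = −$25 applied to Orozco: Orozco becomes $321,150.

Ferraro: $109,800 | Vance: $85,975 | Tam: $26,700 | Orozco: $321,150 | Delacroix: $297,175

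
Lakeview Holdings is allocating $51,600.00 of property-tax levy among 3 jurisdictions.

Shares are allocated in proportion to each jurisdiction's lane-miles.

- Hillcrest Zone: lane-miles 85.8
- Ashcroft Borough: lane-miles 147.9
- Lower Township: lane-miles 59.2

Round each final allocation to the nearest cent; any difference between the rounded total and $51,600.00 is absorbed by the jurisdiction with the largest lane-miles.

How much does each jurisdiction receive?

Hillcrest Zone: $15,115.33; Ashcroft Borough: $26,055.45; Lower Township: $10,429.22

Sum of lane-miles: 85.8 + 147.9 + 59.2 = 292.9.
Raw shares: Hillcrest Zone 15,115.3295; Ashcroft Borough 26,055.4455; Lower Township 10,429.22499.
At nearest cent: Hillcrest Zone $15,115.33; Ashcroft Borough $26,055.45; Lower Township $10,429.22. Sum = $51,600.00.
Sum already equals the total — no adjustment.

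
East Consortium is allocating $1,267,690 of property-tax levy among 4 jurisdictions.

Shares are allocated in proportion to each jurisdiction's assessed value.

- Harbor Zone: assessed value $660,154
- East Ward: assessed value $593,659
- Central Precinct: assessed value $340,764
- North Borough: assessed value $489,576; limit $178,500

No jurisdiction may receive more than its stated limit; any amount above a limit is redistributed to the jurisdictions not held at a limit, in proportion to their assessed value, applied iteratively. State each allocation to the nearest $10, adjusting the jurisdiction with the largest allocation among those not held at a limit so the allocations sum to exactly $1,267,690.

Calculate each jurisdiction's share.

Sum of assessed value: 2,084,153.
Unconstrained shares: Harbor Zone 401,539.92; East Ward 361,094.21; Central Precinct 207,270.35; North Borough 297,785.53.
Capped: North Borough ($178,500); residual $1,089,190 reallocated over remaining assessed value 1,594,577.
Redistributed shares: Harbor Zone 450,924.06 → $450,920; East Ward 405,504.06 → $405,500; Central Precinct 232,761.88 → $232,760.
Rounding difference +$10 applied to Harbor Zone → $450,930.

Harbor Zone: $450,930 | East Ward: $405,500 | Central Precinct: $232,760 | North Borough: $178,500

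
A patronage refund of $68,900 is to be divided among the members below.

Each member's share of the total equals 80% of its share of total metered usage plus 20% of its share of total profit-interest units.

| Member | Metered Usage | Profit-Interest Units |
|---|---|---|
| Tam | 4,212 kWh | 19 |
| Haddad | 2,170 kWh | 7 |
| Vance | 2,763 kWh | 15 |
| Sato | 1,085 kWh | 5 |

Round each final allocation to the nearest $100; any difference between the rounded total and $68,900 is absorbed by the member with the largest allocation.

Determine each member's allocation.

Tam: $28,400; Haddad: $13,800; Vance: $19,400; Sato: $7,300

Metered usage total 10,230; profit-interest units total 46.
Blended shares (80% metered usage + 20% profit-interest units): Tam 0.4120; Haddad 0.2001; Vance 0.2813; Sato 0.1066.
Proportional shares: Tam 28,386.31; Haddad 13,789.08; Vance 19,380.73; Sato 7,343.89.
At nearest $100: Tam $28,400; Haddad $13,800; Vance $19,400; Sato $7,300. Sum = $68,900.
No rounding difference to absorb.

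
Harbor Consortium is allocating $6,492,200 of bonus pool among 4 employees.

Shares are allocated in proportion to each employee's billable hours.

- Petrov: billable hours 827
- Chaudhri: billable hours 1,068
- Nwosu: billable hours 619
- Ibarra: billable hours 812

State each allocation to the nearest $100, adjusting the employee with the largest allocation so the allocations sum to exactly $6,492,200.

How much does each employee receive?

Petrov: $1,614,300; Chaudhri: $2,084,600; Nwosu: $1,208,300; Ibarra: $1,585,000

Sum of billable hours: 3,326.
Unrounded shares: Petrov 827/3,326 × $6,492,200 = 1,614,266.21; Chaudhri 1,068/3,326 × $6,492,200 = 2,084,687.19; Nwosu 619/3,326 × $6,492,200 = 1,208,259.71; Ibarra 812/3,326 × $6,492,200 = 1,584,986.89.
After rounding ($100): Petrov $1,614,300; Chaudhri $2,084,700; Nwosu $1,208,300; Ibarra $1,585,000. Sum = $6,492,300.
Difference $6,492,200 − $6,492,300 = −$100 applied to largest allocation (Chaudhri): Chaudhri becomes $2,084,600.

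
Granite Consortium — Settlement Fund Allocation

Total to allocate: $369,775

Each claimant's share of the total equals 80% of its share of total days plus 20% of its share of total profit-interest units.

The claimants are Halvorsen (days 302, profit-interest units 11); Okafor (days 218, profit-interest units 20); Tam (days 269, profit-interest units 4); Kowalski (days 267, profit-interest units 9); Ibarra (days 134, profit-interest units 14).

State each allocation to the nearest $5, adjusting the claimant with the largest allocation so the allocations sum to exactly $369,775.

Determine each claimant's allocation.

Totals — days 1,190, profit-interest units 58.
Blended shares (80% days + 20% profit-interest units): Halvorsen 0.2410; Okafor 0.2155; Tam 0.1946; Kowalski 0.2105; Ibarra 0.1384.
Pro-rata amounts: Halvorsen 89,099.60; Okafor 79,693.96; Tam 71,970.58; Kowalski 77,848.83; Ibarra 51,162.03.
At nearest $5: Halvorsen $89,100; Okafor $79,695; Tam $71,970; Kowalski $77,850; Ibarra $51,160. Sum = $369,775.
Rounded total matches; no reconciliation needed.

Halvorsen: $89,100 · Okafor: $79,695 · Tam: $71,970 · Kowalski: $77,850 · Ibarra: $51,160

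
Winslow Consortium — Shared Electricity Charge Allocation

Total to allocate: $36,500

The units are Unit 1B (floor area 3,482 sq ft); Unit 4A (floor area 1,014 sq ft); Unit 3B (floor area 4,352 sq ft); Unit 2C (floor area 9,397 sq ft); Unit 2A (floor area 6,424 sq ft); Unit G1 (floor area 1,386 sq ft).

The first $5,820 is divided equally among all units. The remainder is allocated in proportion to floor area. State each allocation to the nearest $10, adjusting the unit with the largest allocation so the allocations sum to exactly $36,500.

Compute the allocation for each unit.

Unit 1B: $5,070 · Unit 4A: $2,160 · Unit 3B: $6,090 · Unit 2C: $12,050 · Unit 2A: $8,530 · Unit G1: $2,600

Equal tier: $5,820 ÷ 6 = $970 apiece.
Remainder $30,680 by floor area (total 26,055): Unit 1B 4,100.09 → $4,100; Unit 4A 1,193.99 → $1,190; Unit 3B 5,124.52 → $5,120; Unit 2C 11,065.05 → $11,070; Unit 2A 7,564.32 → $7,560; Unit G1 1,632.03 → $1,630.
Rounding difference +$10 on remainder applied to Unit 2C.
Totals: Unit 1B $970 + $4,100 = $5,070; Unit 4A $970 + $1,190 = $2,160; Unit 3B $970 + $5,120 = $6,090; Unit 2C $970 + $11,080 = $12,050; Unit 2A $970 + $7,560 = $8,530; Unit G1 $970 + $1,630 = $2,600.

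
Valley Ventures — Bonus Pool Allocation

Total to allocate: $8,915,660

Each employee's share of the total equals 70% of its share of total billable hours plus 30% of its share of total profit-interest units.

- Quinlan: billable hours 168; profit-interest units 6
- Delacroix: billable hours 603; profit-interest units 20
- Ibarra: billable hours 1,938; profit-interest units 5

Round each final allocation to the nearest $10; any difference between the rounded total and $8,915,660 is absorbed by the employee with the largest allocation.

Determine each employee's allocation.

Totals — billable hours 2,709, profit-interest units 31.
Blended shares (70% billable hours + 30% profit-interest units): Quinlan 0.1015; Delacroix 0.3494; Ibarra 0.5492.
Pro-rata amounts: Quinlan 904,719.89; Delacroix 3,114,795.85; Ibarra 4,896,144.27.
At nearest $10: Quinlan $904,720; Delacroix $3,114,800; Ibarra $4,896,140. Sum = $8,915,660.
Sum already equals the total — no adjustment.

Quinlan: $904,720; Delacroix: $3,114,800; Ibarra: $4,896,140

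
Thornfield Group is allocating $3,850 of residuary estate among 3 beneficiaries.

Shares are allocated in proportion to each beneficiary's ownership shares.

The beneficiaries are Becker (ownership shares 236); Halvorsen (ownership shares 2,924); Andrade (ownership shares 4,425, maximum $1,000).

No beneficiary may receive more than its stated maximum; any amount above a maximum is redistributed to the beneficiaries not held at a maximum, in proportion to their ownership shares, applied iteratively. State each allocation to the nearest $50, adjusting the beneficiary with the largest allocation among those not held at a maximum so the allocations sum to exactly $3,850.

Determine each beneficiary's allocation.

Ownership shares total: 7,585.
Unconstrained shares: Becker 119.79; Halvorsen 1,484.17; Andrade 2,246.04.
Cap binds for Andrade ($1,000); residual $2,850 reallocated over remaining ownership shares 3,160.
Shares after redistribution: Becker 212.85 → $200; Halvorsen 2,637.15 → $2,650.

Becker: $200 | Halvorsen: $2,650 | Andrade: $1,000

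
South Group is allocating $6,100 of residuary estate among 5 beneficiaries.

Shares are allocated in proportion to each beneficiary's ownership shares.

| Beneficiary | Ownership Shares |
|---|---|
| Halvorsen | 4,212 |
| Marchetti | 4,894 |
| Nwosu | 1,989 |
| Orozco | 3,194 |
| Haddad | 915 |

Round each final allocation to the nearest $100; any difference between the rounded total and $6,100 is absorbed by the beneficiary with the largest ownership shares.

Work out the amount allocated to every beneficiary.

Ownership shares total: 15,204.
Pro-rata amounts: Halvorsen 4,212/15,204 × $6,100 = 1,689.90; Marchetti 4,894/15,204 × $6,100 = 1,963.52; Nwosu 1,989/15,204 × $6,100 = 798.01; Orozco 3,194/15,204 × $6,100 = 1,281.47; Haddad 915/15,204 × $6,100 = 367.11.
Rounded to nearest $100: Halvorsen $1,700; Marchetti $2,000; Nwosu $800; Orozco $1,300; Haddad $400. Sum = $6,200.
Difference $6,100 − $6,200 = −$100 applied to largest ownership shares (Marchetti): Marchetti becomes $1,900.

Halvorsen: $1,700; Marchetti: $1,900; Nwosu: $800; Orozco: $1,300; Haddad: $400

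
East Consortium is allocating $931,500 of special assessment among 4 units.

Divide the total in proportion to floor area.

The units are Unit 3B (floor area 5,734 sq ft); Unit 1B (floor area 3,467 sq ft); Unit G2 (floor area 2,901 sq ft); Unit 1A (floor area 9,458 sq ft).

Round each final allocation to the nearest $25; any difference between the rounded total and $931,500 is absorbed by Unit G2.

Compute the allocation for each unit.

Unit 3B: $247,750 · Unit 1B: $149,800 · Unit G2: $125,325 · Unit 1A: $408,625

Sum of floor area: 21,560.
Pro-rata amounts: Unit 3B 5,734/21,560 × $931,500 = 247,737.52; Unit 1B 3,467/21,560 × $931,500 = 149,791.77; Unit G2 2,901/21,560 × $931,500 = 125,337.73; Unit 1A 9,458/21,560 × $931,500 = 408,632.98.
At nearest $25: Unit 3B $247,750; Unit 1B $149,800; Unit G2 $125,350; Unit 1A $408,625. Sum = $931,525.
Difference $931,500 − $931,525 = −$25 applied to Unit G2: Unit G2 becomes $125,325.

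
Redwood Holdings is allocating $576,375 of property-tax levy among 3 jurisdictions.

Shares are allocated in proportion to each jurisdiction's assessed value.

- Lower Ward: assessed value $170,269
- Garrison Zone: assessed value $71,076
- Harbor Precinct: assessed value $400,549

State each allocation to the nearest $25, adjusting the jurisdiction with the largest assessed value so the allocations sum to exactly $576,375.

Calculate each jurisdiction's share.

Assessed value total: 170,269 + 71,076 + 400,549 = 641,894.
Pro-rata amounts: Lower Ward 152,889.41; Garrison Zone 63,821.18; Harbor Precinct 359,664.41.
Rounded to nearest $25: Lower Ward $152,900; Garrison Zone $63,825; Harbor Precinct $359,675. Sum = $576,400.
Difference $576,375 − $576,400 = −$25 applied to largest assessed value (Harbor Precinct): Harbor Precinct becomes $359,650.

Lower Ward: $152,900 | Garrison Zone: $63,825 | Harbor Precinct: $359,650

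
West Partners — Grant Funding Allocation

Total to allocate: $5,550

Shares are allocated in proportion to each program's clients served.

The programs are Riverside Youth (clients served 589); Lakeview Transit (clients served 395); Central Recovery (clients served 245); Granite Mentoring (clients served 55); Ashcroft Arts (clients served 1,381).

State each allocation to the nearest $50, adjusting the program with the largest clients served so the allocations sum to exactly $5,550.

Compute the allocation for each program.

Total clients served = 589 + 395 + 245 + 55 + 1,381 = 2,665.
Pro-rata amounts: Riverside Youth 1,226.62; Lakeview Transit 822.61; Central Recovery 510.23; Granite Mentoring 114.54; Ashcroft Arts 2,876.00.
At nearest $50: Riverside Youth $1,250; Lakeview Transit $800; Central Recovery $500; Granite Mentoring $100; Ashcroft Arts $2,900. Sum = $5,550.
Rounded total matches; no reconciliation needed.

Riverside Youth: $1,250 | Lakeview Transit: $800 | Central Recovery: $500 | Granite Mentoring: $100 | Ashcroft Arts: $2,900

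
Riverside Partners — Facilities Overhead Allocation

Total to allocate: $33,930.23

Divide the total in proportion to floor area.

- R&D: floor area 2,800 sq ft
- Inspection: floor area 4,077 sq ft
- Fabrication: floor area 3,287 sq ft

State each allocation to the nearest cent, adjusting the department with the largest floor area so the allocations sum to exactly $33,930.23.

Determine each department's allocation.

Floor area total: 2,800 + 4,077 + 3,287 = 10,164.
Pro-rata amounts: R&D 9,347.1708; Inspection 13,610.1483; Fabrication 10,972.9109.
At nearest cent: R&D $9,347.17; Inspection $13,610.15; Fabrication $10,972.91. Sum = $33,930.23.
No rounding difference to absorb.

R&D: $9,347.17 · Inspection: $13,610.15 · Fabrication: $10,972.91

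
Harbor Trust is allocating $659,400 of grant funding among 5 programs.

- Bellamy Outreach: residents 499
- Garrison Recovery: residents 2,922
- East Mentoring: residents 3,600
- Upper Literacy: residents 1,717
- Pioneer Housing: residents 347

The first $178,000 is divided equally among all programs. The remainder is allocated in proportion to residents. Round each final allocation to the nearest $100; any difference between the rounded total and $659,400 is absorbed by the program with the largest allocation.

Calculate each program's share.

Bellamy Outreach: $62,000 | Garrison Recovery: $190,400 | East Mentoring: $226,400 | Upper Literacy: $126,600 | Pioneer Housing: $54,000

First tranche $178,000 split equally: $35,600 each.
Remainder $481,400 by residents (total 9,085): Bellamy Outreach 26,441.23 → $26,400; Garrison Recovery 154,832.23 → $154,800; East Mentoring 190,758.39 → $190,800; Upper Literacy 90,981.16 → $91,000; Pioneer Housing 18,386.99 → $18,400.
Totals: Bellamy Outreach $35,600 + $26,400 = $62,000; Garrison Recovery $35,600 + $154,800 = $190,400; East Mentoring $35,600 + $190,800 = $226,400; Upper Literacy $35,600 + $91,000 = $126,600; Pioneer Housing $35,600 + $18,400 = $54,000.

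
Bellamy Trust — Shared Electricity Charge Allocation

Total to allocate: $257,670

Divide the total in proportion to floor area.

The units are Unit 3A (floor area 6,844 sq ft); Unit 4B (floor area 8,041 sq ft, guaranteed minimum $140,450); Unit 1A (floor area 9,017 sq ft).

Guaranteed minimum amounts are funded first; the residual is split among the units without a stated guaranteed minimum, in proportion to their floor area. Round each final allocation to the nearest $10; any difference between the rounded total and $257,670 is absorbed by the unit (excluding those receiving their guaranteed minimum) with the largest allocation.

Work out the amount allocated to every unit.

Unit 3A: $50,580 | Unit 4B: $140,450 | Unit 1A: $66,640

Fund the minimums — Unit 4B $140,450. Remaining pool $117,220.
Remaining pool split over remaining floor area 15,861: Unit 3A 50,580.27 → $50,580; Unit 1A 66,639.73 → $66,640.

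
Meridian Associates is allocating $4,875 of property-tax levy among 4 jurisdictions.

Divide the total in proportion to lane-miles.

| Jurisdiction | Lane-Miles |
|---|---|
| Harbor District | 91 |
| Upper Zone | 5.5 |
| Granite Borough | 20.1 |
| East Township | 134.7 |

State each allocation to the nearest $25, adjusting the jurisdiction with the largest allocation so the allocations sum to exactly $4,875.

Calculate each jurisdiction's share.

Total lane-miles = 251.3.
Unrounded shares: Harbor District 91/251.3 × $4,875 = 1,765.32; Upper Zone 5.5/251.3 × $4,875 = 106.70; Granite Borough 20.1/251.3 × $4,875 = 389.92; East Township 134.7/251.3 × $4,875 = 2,613.06.
After rounding ($25): Harbor District $1,775; Upper Zone $100; Granite Borough $400; East Township $2,625. Sum = $4,900.
Difference $4,875 − $4,900 = −$25 applied to largest allocation (East Township): East Township becomes $2,600.

Harbor District: $1,775 · Upper Zone: $100 · Granite Borough: $400 · East Township: $2,600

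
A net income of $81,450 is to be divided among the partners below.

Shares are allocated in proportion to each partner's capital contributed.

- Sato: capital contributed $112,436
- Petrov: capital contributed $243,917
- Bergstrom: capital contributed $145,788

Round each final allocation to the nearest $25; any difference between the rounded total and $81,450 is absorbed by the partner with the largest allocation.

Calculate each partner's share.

Sato: $18,250; Petrov: $39,550; Bergstrom: $23,650

Combined capital contributed = 502,141.
Proportional shares: Sato 112,436/502,141 × $81,450 = 18,237.73; Petrov 243,917/502,141 × $81,450 = 39,564.66; Bergstrom 145,788/502,141 × $81,450 = 23,647.61.
Rounded to nearest $25: Sato $18,250; Petrov $39,575; Bergstrom $23,650. Sum = $81,475.
Difference $81,450 − $81,475 = −$25 applied to largest allocation (Petrov): Petrov becomes $39,550.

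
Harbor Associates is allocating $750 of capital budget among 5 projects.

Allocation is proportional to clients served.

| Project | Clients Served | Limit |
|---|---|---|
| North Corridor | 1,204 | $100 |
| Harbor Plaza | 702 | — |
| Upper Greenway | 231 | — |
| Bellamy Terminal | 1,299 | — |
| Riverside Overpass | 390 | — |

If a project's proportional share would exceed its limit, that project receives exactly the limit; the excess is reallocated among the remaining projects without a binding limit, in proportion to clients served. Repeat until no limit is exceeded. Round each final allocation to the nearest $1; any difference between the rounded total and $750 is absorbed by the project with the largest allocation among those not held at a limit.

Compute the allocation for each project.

North Corridor: $100; Harbor Plaza: $174; Upper Greenway: $57; Bellamy Terminal: $322; Riverside Overpass: $97

Combined clients served = 3,826.
Proportional shares (ignoring caps): North Corridor 236.02; Harbor Plaza 137.61; Upper Greenway 45.28; Bellamy Terminal 254.64; Riverside Overpass 76.45.
Held at cap: North Corridor ($100); residual $650 reallocated over remaining clients served 2,622.
Shares after redistribution: Harbor Plaza 174.03 → $174; Upper Greenway 57.27 → $57; Bellamy Terminal 322.03 → $322; Riverside Overpass 96.68 → $97.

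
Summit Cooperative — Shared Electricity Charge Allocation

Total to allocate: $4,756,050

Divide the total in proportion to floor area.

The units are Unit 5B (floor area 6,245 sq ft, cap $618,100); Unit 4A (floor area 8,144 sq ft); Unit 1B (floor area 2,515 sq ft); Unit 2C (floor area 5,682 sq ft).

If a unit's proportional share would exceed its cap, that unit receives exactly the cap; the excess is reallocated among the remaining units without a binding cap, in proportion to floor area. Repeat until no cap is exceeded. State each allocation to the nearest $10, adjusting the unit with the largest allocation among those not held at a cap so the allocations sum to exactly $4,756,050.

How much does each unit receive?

Unit 5B: $618,100 · Unit 4A: $2,062,270 · Unit 1B: $636,860 · Unit 2C: $1,438,820

Floor area total: 22,586.
Proportional shares (ignoring caps): Unit 5B 1,315,041.72; Unit 4A 1,714,923.90; Unit 1B 529,596.46; Unit 2C 1,196,487.92.
Cap binds for Unit 5B ($618,100); remaining pool $4,137,950 reallocated over remaining floor area 16,341.
Remaining shares: Unit 4A 2,062,264.54 → $2,062,260; Unit 1B 636,860.92 → $636,860; Unit 2C 1,438,824.55 → $1,438,820.
Rounding difference +$10 applied to Unit 4A → $2,062,270.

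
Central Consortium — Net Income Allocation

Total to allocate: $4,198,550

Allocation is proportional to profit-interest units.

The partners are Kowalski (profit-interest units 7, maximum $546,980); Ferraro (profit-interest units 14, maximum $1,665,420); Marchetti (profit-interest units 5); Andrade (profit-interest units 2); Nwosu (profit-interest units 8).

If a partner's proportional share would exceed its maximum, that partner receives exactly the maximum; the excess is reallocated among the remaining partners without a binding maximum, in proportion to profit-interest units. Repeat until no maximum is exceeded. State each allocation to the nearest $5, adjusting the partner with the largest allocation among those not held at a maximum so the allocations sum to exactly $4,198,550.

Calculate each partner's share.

Kowalski: $546,980; Ferraro: $1,665,420; Marchetti: $662,050; Andrade: $264,820; Nwosu: $1,059,280

Total profit-interest units = 36.
Pro-rata shares before constraints: Kowalski 816,384.72; Ferraro 1,632,769.44; Marchetti 583,131.94; Andrade 233,252.78; Nwosu 933,011.11.
Capped: Kowalski ($546,980); remaining pool $3,651,570 reallocated over remaining profit-interest units 29.
Capped: Ferraro ($1,665,420); remaining pool $1,986,150 reallocated over remaining profit-interest units 15.
Remaining shares: Marchetti 662,050.00 → $662,050; Andrade 264,820.00 → $264,820; Nwosu 1,059,280.00 → $1,059,280.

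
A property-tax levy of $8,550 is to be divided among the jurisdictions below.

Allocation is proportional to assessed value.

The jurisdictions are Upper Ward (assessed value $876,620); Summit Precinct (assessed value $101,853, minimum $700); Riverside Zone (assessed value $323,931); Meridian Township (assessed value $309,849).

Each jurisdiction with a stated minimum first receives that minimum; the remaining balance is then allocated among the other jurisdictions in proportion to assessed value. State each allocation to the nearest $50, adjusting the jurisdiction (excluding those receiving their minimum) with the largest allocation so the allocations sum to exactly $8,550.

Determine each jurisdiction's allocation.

Upper Ward: $4,550 | Summit Precinct: $700 | Riverside Zone: $1,700 | Meridian Township: $1,600

Minimums first: Summit Precinct $700. Residual $7,850.
Residual split over remaining assessed value 1,510,400: Upper Ward 4,556.06 → $4,550; Riverside Zone 1,683.57 → $1,700; Meridian Township 1,610.38 → $1,600.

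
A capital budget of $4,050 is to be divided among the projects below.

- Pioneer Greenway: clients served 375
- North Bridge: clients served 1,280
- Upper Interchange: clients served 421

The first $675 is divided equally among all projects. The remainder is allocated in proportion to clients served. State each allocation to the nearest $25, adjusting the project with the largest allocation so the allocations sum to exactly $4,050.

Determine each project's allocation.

Pioneer Greenway: $825 | North Bridge: $2,325 | Upper Interchange: $900

First tranche $675 split equally: $225 each.
Remainder $3,375 by clients served (total 2,076): Pioneer Greenway 609.65 → $600; North Bridge 2,080.92 → $2,075; Upper Interchange 684.43 → $675.
Rounding difference +$25 on remainder applied to North Bridge.
Totals: Pioneer Greenway $225 + $600 = $825; North Bridge $225 + $2,100 = $2,325; Upper Interchange $225 + $675 = $900.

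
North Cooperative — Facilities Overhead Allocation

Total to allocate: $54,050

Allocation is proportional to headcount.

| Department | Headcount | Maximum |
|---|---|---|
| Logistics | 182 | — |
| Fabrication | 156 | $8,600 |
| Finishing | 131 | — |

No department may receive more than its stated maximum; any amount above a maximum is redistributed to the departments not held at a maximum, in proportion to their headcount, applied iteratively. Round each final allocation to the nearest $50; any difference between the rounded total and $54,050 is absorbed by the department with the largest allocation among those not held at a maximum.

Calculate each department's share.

Combined headcount = 469.
Unconstrained shares: Logistics 20,974.63; Fabrication 17,978.25; Finishing 15,097.12.
Held at cap: Fabrication ($8,600); remaining pool $45,450 reallocated over remaining headcount 313.
Redistributed shares: Logistics 26,427.80 → $26,450; Finishing 19,022.20 → $19,000.

Logistics: $26,450 | Fabrication: $8,600 | Finishing: $19,000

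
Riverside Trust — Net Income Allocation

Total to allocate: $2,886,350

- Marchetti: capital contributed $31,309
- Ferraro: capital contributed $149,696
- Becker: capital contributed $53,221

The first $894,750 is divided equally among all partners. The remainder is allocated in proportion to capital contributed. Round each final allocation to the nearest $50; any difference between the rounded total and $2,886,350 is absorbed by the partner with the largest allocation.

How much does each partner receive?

Marchetti: $564,450; Ferraro: $1,571,100; Becker: $750,800

First tranche $894,750 split equally: $298,250 each.
Remainder $1,991,600 by capital contributed (total 234,226): Marchetti 266,217.26 → $266,200; Ferraro 1,272,849.96 → $1,272,850; Becker 452,532.78 → $452,550.
Totals: Marchetti $298,250 + $266,200 = $564,450; Ferraro $298,250 + $1,272,850 = $1,571,100; Becker $298,250 + $452,550 = $750,800.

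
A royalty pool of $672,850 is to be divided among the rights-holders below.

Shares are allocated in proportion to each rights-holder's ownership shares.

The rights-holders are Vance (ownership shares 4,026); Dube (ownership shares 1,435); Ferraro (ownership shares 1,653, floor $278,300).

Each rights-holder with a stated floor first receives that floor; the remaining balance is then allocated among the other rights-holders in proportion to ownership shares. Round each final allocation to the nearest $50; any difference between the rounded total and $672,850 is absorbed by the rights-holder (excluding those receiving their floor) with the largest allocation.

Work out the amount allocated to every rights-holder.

Vance: $290,850 · Dube: $103,700 · Ferraro: $278,300

Minimums first: Ferraro $278,300. Balance $394,550.
Balance split over remaining ownership shares 5,461: Vance 290,873.16 → $290,850; Dube 103,676.84 → $103,700.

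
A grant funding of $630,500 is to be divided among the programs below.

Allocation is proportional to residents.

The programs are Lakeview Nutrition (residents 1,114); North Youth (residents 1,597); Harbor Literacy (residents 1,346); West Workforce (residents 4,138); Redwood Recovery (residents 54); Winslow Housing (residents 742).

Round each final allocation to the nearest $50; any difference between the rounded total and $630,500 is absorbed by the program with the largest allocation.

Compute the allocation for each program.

Residents total: 8,991.
Pro-rata amounts: Lakeview Nutrition 1,114/8,991 × $630,500 = 78,120.01; North Youth 1,597/8,991 × $630,500 = 111,990.71; Harbor Literacy 1,346/8,991 × $630,500 = 94,389.17; West Workforce 4,138/8,991 × $630,500 = 290,180.07; Redwood Recovery 54/8,991 × $630,500 = 3,786.79; Winslow Housing 742/8,991 × $630,500 = 52,033.26.
After rounding ($50): Lakeview Nutrition $78,100; North Youth $112,000; Harbor Literacy $94,400; West Workforce $290,200; Redwood Recovery $3,800; Winslow Housing $52,050. Sum = $630,550.
Difference $630,500 − $630,550 = −$50 applied to largest allocation (West Workforce): West Workforce becomes $290,150.

Lakeview Nutrition: $78,100 | North Youth: $112,000 | Harbor Literacy: $94,400 | West Workforce: $290,150 | Redwood Recovery: $3,800 | Winslow Housing: $52,050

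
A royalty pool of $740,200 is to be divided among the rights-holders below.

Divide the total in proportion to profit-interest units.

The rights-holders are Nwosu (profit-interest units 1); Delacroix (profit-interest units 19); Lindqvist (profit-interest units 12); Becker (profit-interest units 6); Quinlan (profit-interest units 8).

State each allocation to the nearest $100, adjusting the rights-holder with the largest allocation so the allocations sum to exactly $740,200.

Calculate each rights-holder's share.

Nwosu: $16,100 · Delacroix: $305,800 · Lindqvist: $193,100 · Becker: $96,500 · Quinlan: $128,700

Total profit-interest units = 46.
Raw shares: Nwosu 1/46 × $740,200 = 16,091.30; Delacroix 19/46 × $740,200 = 305,734.78; Lindqvist 12/46 × $740,200 = 193,095.65; Becker 6/46 × $740,200 = 96,547.83; Quinlan 8/46 × $740,200 = 128,730.43.
At nearest $100: Nwosu $16,100; Delacroix $305,700; Lindqvist $193,100; Becker $96,500; Quinlan $128,700. Sum = $740,100.
Difference $740,200 − $740,100 = +$100 applied to largest allocation (Delacroix): Delacroix becomes $305,800.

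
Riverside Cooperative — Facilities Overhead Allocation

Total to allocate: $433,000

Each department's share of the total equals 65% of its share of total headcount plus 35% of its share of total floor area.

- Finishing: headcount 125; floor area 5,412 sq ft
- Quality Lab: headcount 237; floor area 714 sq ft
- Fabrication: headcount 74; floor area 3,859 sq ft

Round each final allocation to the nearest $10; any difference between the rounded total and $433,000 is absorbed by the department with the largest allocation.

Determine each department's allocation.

Headcount total 436; floor area total 9,985.
Composite weights (65% headcount + 35% floor area): Finishing 0.3761; Quality Lab 0.3784; Fabrication 0.2456.
Pro-rata amounts: Finishing 162,833.01; Quality Lab 163,826.95; Fabrication 106,340.04.
After rounding ($10): Finishing $162,830; Quality Lab $163,830; Fabrication $106,340. Sum = $433,000.
Rounded total matches; no reconciliation needed.

Finishing: $162,830; Quality Lab: $163,830; Fabrication: $106,340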